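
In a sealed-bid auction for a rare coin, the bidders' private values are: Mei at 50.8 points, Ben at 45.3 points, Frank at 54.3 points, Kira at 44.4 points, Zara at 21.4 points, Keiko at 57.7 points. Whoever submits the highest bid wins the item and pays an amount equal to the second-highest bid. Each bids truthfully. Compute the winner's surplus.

Winner's surplus: 3.4 points.

Ranking the bids: Keiko 57.7 points > Frank 54.3 points > Mei 50.8 points > Ben 45.3 points > Kira 44.4 points > Zara 21.4 points.
Keiko wins with the top bid and pays the second-highest, 54.3 points.
Surplus = 57.7 points − 54.3 points = 3.4 points.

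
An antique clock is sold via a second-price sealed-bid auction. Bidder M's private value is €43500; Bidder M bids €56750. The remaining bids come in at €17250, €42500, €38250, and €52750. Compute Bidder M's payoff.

Highest competing bid: €52750.
Bidder M's bid €56750 is the highest overall, so Bidder M wins and pays the second-highest bid, €52750.
Payoff = value − price = €43500 − €52750 = -€9250.

-€9250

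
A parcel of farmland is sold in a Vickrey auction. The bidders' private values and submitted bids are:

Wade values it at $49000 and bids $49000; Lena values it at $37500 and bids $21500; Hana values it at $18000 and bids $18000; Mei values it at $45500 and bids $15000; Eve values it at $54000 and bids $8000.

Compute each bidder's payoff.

Wade $27500, Lena $0, Hana $0, Mei $0, Eve $0.

Ordered from highest: Wade $49000 > Lena $21500 > Hana $18000 > Mei $15000 > Eve $8000.
Wade has the top bid and wins; the price is the second-highest bid, $21500.
Wade's payoff = $49000 − $21500 = $27500. All other bidders lose, so their payoff is 0.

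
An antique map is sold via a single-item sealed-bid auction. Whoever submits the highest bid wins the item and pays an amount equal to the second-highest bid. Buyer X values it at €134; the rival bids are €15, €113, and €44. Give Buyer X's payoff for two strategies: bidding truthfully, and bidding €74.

Truthful: €21; alternative: €0.

The highest competing bid is €113.
Bidding truthfully at €134: Buyer X has the top bid, wins, and pays the second-highest bid €113. Payoff = €134 − €113 = €21.
Bidding €74: the top bid is €113 (a rival), so Buyer X loses. Payoff = €0.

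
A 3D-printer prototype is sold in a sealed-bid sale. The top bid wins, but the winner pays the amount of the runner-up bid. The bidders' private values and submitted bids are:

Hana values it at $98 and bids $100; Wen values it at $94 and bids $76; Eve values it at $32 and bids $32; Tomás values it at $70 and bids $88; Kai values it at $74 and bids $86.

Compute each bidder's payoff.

Ordered from highest: Hana $100, then Tomás $88, then Kai $86, then Wen $76, then Eve $32.
Hana has the top bid and wins; the price is the second-highest bid, $88.
Hana's payoff = $98 − $88 = $10. All other bidders lose, so their payoff is 0.

Payoffs: Hana $10, Wen $0, Eve $0, Tomás $0, Kai $0.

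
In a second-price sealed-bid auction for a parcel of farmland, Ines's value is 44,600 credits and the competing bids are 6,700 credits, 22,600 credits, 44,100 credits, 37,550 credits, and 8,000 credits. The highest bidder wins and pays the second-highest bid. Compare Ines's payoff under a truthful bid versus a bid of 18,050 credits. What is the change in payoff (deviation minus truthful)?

The highest competing bid is 44,100 credits.
Bidding truthfully at 44,600 credits: Ines has the top bid, wins, and pays the second-highest bid 44,100 credits. Payoff = 44,600 credits − 44,100 credits = 500 credits.
Bidding 18,050 credits: the top bid is 44,100 credits (a rival), so Ines loses. Payoff = 0 credits.
Change = 0 credits − 500 credits = -500 credits.
This is the dominant-strategy logic: truthful bidding weakly beats any alternative.

Payoff change: -500 credits.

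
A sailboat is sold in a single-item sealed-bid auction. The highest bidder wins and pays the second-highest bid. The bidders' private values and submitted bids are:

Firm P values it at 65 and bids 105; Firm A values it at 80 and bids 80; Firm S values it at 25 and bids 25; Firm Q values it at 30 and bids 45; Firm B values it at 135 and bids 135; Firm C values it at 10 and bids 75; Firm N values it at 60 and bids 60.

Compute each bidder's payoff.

Bids in descending order: Firm B 135 > Firm P 105 > Firm A 80 > Firm C 75 > Firm N 60 > Firm Q 45 > Firm S 25.
Firm B has the top bid and wins; the price is the second-highest bid, 105.
Firm B's payoff = 135 − 105 = 30. All other bidders lose, so their payoff is 0.

Firm P 0, Firm A 0, Firm S 0, Firm Q 0, Firm B 30, Firm C 0, Firm N 0.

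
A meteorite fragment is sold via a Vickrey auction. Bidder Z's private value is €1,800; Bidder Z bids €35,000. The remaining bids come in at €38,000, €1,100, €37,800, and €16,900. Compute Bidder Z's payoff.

Highest competing bid: €38,000.
Bidder Z's bid €35,000 is not the highest, so Bidder Z loses, pays nothing, and earns zero payoff.

Payoff = €0.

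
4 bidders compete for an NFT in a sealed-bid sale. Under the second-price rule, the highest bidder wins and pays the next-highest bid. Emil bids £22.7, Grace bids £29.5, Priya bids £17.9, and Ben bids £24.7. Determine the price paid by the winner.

Ordered from highest: Grace £29.5, then Ben £24.7, then Emil £22.7, then Priya £17.9.
Grace has the highest bid, so Grace wins.
The second-highest bid is £24.7, so that is what Grace pays.

Price paid: £24.7.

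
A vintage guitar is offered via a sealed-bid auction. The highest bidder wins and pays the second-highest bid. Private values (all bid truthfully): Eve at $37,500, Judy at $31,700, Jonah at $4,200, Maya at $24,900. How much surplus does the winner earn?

Winner's surplus: $5,800.

Ordered from highest: Eve $37,500; Judy $31,700; Maya $24,900; Jonah $4,200.
Eve wins with the top bid and pays the second-highest, $31,700.
Surplus = $37,500 − $31,700 = $5,800.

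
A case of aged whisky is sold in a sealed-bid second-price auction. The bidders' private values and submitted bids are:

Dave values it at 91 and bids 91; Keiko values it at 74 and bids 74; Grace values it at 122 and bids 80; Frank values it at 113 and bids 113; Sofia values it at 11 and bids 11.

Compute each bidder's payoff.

Ranking the bids: Frank 113 > Dave 91 > Grace 80 > Keiko 74 > Sofia 11.
Frank has the top bid and wins; the price is the second-highest bid, 91.
Frank's payoff = 113 − 91 = 22. All other bidders lose, so their payoff is 0.

Payoffs: Dave 0, Keiko 0, Grace 0, Frank 22, Sofia 0.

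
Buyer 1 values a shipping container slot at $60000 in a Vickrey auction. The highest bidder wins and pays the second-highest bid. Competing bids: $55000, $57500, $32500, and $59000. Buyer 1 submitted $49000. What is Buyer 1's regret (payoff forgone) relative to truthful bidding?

$1000

The highest competing bid is $59000.
Bidding truthfully at $60000: Buyer 1 has the top bid, wins, and pays the second-highest bid $59000. Payoff = $60000 − $59000 = $1000.
Bidding $49000: the top bid is $59000 (a rival), so Buyer 1 loses. Payoff = $0.
Regret = truthful payoff − actual payoff = $1000 − $0 = $1000.
Deviating from a truthful bid can only lose payoff in a second-price auction — never gain.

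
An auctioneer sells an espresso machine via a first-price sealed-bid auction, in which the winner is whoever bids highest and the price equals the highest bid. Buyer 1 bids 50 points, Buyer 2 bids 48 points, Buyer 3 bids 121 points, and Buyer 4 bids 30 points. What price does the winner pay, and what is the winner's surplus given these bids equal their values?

The winner pays 121 points for a surplus of 0 points.

Ordered from highest: Buyer 3 121 points; Buyer 1 50 points; Buyer 2 48 points; Buyer 4 30 points.
Buyer 3 is the highest bidder, so Buyer 3 wins.
Under the first-price rule, the price is the highest bid: 121 points.
Surplus = 121 points − 121 points = 0 points.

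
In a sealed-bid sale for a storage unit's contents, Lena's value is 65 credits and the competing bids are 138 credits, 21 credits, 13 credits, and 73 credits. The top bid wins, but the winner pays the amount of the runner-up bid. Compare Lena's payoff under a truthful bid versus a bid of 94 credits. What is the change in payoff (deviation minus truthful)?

The highest competing bid is 138 credits.
Bidding truthfully at 65 credits: the top bid is 138 credits (a rival), so Lena loses. Payoff = 0 credits.
Bidding 94 credits: the top bid is 138 credits (a rival), so Lena loses. Payoff = 0 credits.
Change = 0 credits − 0 credits = 0 credits.
The bid only affects whether you win, not the price — here both bids land on the same side of the top rival bid, so the deviation is payoff-neutral.

Payoff change: 0 credits.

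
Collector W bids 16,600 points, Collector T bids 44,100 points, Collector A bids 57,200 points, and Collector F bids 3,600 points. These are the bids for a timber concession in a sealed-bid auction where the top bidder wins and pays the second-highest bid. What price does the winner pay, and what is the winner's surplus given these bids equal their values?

Ranking the bids: Collector A 57,200 points; Collector T 44,100 points; Collector W 16,600 points; Collector F 3,600 points.
Collector A is the highest bidder, so Collector A wins.
Under the second-price rule, the price is the second-highest bid: 44,100 points.
Surplus = 57,200 points − 44,100 points = 13,100 points.

The winner pays 44,100 points for a surplus of 13,100 points.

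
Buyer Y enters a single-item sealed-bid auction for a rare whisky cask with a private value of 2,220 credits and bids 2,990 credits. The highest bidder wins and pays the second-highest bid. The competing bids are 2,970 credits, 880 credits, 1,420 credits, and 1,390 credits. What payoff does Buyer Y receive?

Buyer Y's payoff: -750 credits.

Highest competing bid: 2,970 credits.
Buyer Y's bid 2,990 credits is the highest overall, so Buyer Y wins and pays the second-highest bid, 2,970 credits.
Payoff = value − price = 2,220 credits − 2,970 credits = -750 credits.
Overbidding won the item at a price above value — truthful bidding would have avoided this loss.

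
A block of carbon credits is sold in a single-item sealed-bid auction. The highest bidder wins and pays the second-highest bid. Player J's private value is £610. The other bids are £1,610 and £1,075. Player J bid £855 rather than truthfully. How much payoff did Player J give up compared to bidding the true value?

Payoff forgone: £0.

The highest competing bid is £1,610.
Bidding truthfully at £610: the top bid is £1,610 (a rival), so Player J loses. Payoff = £0.
Bidding £855: the top bid is £1,610 (a rival), so Player J loses. Payoff = £0.
Regret = truthful payoff − actual payoff = £0 − £0 = £0.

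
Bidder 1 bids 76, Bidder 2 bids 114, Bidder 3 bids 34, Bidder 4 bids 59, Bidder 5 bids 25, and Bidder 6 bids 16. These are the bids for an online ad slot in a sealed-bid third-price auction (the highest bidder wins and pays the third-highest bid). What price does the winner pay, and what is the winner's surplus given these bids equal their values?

Ordered from highest: Bidder 2 114, then Bidder 1 76, then Bidder 4 59, then Bidder 3 34, then Bidder 5 25, then Bidder 6 16.
Bidder 2 is the highest bidder, so Bidder 2 wins.
Under the third-price rule, the price is the third-highest bid: 59.
Surplus = 114 − 59 = 55.

Price 59; surplus 55.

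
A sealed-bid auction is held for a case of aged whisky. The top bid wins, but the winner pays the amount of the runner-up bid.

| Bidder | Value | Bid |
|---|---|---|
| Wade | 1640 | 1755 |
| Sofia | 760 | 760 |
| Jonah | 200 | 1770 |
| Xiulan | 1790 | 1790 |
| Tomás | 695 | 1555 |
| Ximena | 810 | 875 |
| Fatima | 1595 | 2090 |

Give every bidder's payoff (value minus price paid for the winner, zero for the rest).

Payoffs: Wade 0, Sofia 0, Jonah 0, Xiulan 0, Tomás 0, Ximena 0, Fatima -195.

Sorted high to low: Fatima 2090; Xiulan 1790; Jonah 1770; Wade 1755; Tomás 1555; Ximena 875; Sofia 760.
Fatima has the top bid and wins; the price is the second-highest bid, 1790.
Fatima's payoff = 1595 − 1790 = -195. All other bidders lose, so their payoff is 0.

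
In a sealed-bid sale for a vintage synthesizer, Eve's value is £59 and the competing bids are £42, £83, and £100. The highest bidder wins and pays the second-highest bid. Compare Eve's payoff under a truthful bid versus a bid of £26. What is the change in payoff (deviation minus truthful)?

Change in payoff: £0.

The highest competing bid is £100.
Bidding truthfully at £59: the top bid is £100 (a rival), so Eve loses. Payoff = £0.
Bidding £26: the top bid is £100 (a rival), so Eve loses. Payoff = £0.
Change = £0 − £0 = £0.
The bid only affects whether you win, not the price — here both bids land on the same side of the top rival bid, so the deviation is payoff-neutral.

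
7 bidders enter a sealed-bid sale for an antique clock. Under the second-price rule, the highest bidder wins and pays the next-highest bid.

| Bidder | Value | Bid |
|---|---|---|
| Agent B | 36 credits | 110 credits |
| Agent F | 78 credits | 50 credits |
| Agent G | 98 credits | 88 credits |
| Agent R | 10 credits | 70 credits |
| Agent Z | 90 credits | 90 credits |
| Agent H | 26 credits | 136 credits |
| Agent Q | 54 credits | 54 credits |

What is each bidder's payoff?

Ranking the bids: Agent H 136 credits; Agent B 110 credits; Agent Z 90 credits; Agent G 88 credits; Agent R 70 credits; Agent Q 54 credits; Agent F 50 credits.
Agent H has the top bid and wins; the price is the second-highest bid, 110 credits.
Agent H's payoff = 26 credits − 110 credits = -84 credits. All other bidders lose, so their payoff is 0.

Agent B 0 credits, Agent F 0 credits, Agent G 0 credits, Agent R 0 credits, Agent Z 0 credits, Agent H -84 credits, Agent Q 0 credits.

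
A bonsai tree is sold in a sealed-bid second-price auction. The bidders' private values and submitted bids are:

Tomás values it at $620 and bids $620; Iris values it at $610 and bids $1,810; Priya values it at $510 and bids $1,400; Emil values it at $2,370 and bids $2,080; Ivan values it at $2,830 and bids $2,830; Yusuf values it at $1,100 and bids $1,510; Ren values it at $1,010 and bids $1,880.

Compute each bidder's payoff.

Ranking the bids: Ivan $2,830 > Emil $2,080 > Ren $1,880 > Iris $1,810 > Yusuf $1,510 > Priya $1,400 > Tomás $620.
Ivan has the top bid and wins; the price is the second-highest bid, $2,080.
Ivan's payoff = $2,830 − $2,080 = $750. All other bidders lose, so their payoff is 0.

Payoffs: Tomás $0, Iris $0, Priya $0, Emil $0, Ivan $750, Yusuf $0, Ren $0.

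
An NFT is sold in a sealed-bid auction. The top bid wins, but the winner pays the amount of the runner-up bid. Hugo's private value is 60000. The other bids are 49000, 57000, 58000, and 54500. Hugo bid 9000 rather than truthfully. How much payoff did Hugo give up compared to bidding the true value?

Regret: 2000.

The highest competing bid is 58000.
Bidding truthfully at 60000: Hugo has the top bid, wins, and pays the second-highest bid 58000. Payoff = 60000 − 58000 = 2000.
Bidding 9000: the top bid is 58000 (a rival), so Hugo loses. Payoff = 0.
Regret = truthful payoff − actual payoff = 2000 − 0 = 2000.
Deviating from a truthful bid can only lose payoff in a second-price auction — never gain.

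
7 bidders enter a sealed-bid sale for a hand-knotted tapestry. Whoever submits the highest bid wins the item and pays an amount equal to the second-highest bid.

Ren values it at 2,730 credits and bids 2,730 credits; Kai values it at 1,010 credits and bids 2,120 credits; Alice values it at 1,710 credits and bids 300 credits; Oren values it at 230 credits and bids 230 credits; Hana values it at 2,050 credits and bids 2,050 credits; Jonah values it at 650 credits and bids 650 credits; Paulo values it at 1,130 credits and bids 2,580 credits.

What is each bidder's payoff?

Sorted high to low: Ren 2,730 credits; Paulo 2,580 credits; Kai 2,120 credits; Hana 2,050 credits; Jonah 650 credits; Alice 300 credits; Oren 230 credits.
Ren has the top bid and wins; the price is the second-highest bid, 2,580 credits.
Ren's payoff = 2,730 credits − 2,580 credits = 150 credits. All other bidders lose, so their payoff is 0.

Ren 150 credits, Kai 0 credits, Alice 0 credits, Oren 0 credits, Hana 0 credits, Jonah 0 credits, Paulo 0 credits.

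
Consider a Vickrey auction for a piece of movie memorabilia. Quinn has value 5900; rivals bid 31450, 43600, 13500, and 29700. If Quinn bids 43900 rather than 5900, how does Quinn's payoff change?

Change in payoff: -37700.

The highest competing bid is 43600.
Bidding truthfully at 5900: the top bid is 43600 (a rival), so Quinn loses. Payoff = 0.
Bidding 43900: Quinn has the top bid, wins, and pays the second-highest bid 43600. Payoff = 5900 − 43600 = -37700.
Change = -37700 − 0 = -37700.
Deviating from a truthful bid can only lose payoff in a second-price auction — never gain.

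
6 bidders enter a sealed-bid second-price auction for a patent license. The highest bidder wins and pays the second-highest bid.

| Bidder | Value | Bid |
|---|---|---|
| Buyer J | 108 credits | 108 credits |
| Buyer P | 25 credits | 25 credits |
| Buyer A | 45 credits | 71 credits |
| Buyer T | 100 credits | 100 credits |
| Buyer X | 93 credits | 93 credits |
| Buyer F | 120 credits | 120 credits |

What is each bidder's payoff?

Buyer J 0 credits, Buyer P 0 credits, Buyer A 0 credits, Buyer T 0 credits, Buyer X 0 credits, Buyer F 12 credits.

Sorted high to low: Buyer F 120 credits, then Buyer J 108 credits, then Buyer T 100 credits, then Buyer X 93 credits, then Buyer A 71 credits, then Buyer P 25 credits.
Buyer F has the top bid and wins; the price is the second-highest bid, 108 credits.
Buyer F's payoff = 120 credits − 108 credits = 12 credits. All other bidders lose, so their payoff is 0.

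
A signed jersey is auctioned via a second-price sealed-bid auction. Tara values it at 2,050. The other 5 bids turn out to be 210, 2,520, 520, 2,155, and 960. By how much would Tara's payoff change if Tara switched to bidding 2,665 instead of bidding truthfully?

The highest competing bid is 2,520.
Bidding truthfully at 2,050: the top bid is 2,520 (a rival), so Tara loses. Payoff = 0.
Bidding 2,665: Tara has the top bid, wins, and pays the second-highest bid 2,520. Payoff = 2,050 − 2,520 = -470.
Change = -470 − 0 = -470.
Deviating from a truthful bid can only lose payoff in a second-price auction — never gain.

-470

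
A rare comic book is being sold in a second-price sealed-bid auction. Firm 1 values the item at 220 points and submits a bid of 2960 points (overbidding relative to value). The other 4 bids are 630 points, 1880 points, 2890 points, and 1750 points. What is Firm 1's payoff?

Highest competing bid: 2890 points.
Firm 1's bid 2960 points is the highest overall, so Firm 1 wins and pays the second-highest bid, 2890 points.
Payoff = value − price = 220 points − 2890 points = -2670 points.

-2670 points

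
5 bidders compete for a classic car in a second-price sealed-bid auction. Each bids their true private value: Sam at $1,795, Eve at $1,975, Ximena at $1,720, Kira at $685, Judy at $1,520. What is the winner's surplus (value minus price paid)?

Sorted high to low: Eve $1,975; Sam $1,795; Ximena $1,720; Judy $1,520; Kira $685.
Eve wins with the top bid and pays the second-highest, $1,795.
Surplus = $1,975 − $1,795 = $180.

$180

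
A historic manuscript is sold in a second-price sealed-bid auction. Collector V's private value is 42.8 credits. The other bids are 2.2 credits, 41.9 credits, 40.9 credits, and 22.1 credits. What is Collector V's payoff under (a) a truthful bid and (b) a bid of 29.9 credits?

(a) 0.9 credits  (b) 0.0 credits

The highest competing bid is 41.9 credits.
Bidding truthfully at 42.8 credits: Collector V has the top bid, wins, and pays the second-highest bid 41.9 credits. Payoff = 42.8 credits − 41.9 credits = 0.9 credits.
Bidding 29.9 credits: the top bid is 41.9 credits (a rival), so Collector V loses. Payoff = 0.0 credits.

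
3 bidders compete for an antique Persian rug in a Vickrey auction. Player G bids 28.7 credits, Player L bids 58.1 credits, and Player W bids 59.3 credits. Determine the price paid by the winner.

Ranking the bids: Player W 59.3 credits; Player L 58.1 credits; Player G 28.7 credits.
Player W has the highest bid, so Player W wins.
The second-highest bid is 58.1 credits, so that is what Player W pays.

58.1 credits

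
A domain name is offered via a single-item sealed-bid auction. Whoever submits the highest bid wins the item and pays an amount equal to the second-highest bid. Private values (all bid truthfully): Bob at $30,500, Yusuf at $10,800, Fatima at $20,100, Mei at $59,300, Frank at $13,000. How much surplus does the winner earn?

Winner's surplus: $28,800.

Ordered from highest: Mei $59,300; Bob $30,500; Fatima $20,100; Frank $13,000; Yusuf $10,800.
Mei wins with the top bid and pays the second-highest, $30,500.
Surplus = $59,300 − $30,500 = $28,800.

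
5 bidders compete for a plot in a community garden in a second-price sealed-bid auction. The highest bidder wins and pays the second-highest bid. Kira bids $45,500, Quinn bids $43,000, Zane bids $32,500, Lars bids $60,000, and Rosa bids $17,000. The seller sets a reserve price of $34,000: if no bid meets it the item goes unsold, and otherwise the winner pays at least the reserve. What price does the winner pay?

$45,500

Ordered from highest: Lars $60,000, then Kira $45,500, then Quinn $43,000, then Zane $32,500, then Rosa $17,000.
Lars has the highest bid, so Lars wins.
The second-highest bid is $45,500, which exceeds the reserve, so that sets the price.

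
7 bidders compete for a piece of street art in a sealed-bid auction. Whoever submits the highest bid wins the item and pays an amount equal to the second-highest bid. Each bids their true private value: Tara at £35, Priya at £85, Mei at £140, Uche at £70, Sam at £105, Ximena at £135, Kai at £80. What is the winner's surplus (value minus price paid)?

Ranking the bids: Mei £140, then Ximena £135, then Sam £105, then Priya £85, then Kai £80, then Uche £70, then Tara £35.
Mei wins with the top bid and pays the second-highest, £135.
Surplus = £140 − £135 = £5.

Surplus = £5.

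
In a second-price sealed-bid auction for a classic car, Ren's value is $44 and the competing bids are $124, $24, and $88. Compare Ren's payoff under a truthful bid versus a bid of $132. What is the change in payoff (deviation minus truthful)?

-$80

The highest competing bid is $124.
Bidding truthfully at $44: the top bid is $124 (a rival), so Ren loses. Payoff = $0.
Bidding $132: Ren has the top bid, wins, and pays the second-highest bid $124. Payoff = $44 − $124 = -$80.
Change = -$80 − $0 = -$80.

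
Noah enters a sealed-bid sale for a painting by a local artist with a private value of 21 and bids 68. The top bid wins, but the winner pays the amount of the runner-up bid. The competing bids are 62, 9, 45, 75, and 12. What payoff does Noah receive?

Highest competing bid: 75.
Noah's bid 68 is not the highest, so Noah loses, pays nothing, and earns zero payoff.

Payoff = 0.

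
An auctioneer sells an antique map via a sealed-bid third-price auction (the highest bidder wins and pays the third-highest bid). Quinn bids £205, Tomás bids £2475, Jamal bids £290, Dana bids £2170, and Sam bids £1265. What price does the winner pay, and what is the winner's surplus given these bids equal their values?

Price £1265; surplus £1210.

Ordered from highest: Tomás £2475; Dana £2170; Sam £1265; Jamal £290; Quinn £205.
Tomás is the highest bidder, so Tomás wins.
Under the third-price rule, the price is the third-highest bid: £1265.
Surplus = £2475 − £1265 = £1210.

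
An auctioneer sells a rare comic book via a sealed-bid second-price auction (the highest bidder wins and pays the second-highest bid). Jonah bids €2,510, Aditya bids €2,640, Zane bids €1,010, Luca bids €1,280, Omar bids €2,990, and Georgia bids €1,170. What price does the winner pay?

The winner pays €2,640.

Ranking the bids: Omar €2,990; Aditya €2,640; Jonah €2,510; Luca €1,280; Georgia €1,170; Zane €1,010.
Omar is the highest bidder, so Omar wins.
Under the second-price rule, the price is the second-highest bid: €2,640.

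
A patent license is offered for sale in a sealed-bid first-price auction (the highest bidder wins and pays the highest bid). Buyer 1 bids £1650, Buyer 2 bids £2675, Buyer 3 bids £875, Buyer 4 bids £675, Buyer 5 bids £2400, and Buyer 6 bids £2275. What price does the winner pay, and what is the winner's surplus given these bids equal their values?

Price £2675; surplus £0.

Ordered from highest: Buyer 2 £2675 > Buyer 5 £2400 > Buyer 6 £2275 > Buyer 1 £1650 > Buyer 3 £875 > Buyer 4 £675.
Buyer 2 is the highest bidder, so Buyer 2 wins.
Under the first-price rule, the price is the highest bid: £2675.
Surplus = £2675 − £2675 = £0.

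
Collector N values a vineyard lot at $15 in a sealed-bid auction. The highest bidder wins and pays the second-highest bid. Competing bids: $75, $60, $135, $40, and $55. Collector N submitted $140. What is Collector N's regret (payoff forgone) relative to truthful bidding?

$120

The highest competing bid is $135.
Bidding truthfully at $15: the top bid is $135 (a rival), so Collector N loses. Payoff = $0.
Bidding $140: Collector N has the top bid, wins, and pays the second-highest bid $135. Payoff = $15 − $135 = -$120.
Regret = truthful payoff − actual payoff = $0 − -$120 = $120.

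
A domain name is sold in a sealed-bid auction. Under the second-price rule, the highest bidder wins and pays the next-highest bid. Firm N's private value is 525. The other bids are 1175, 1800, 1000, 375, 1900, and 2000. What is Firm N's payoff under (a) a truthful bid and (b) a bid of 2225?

The highest competing bid is 2000.
Bidding truthfully at 525: the top bid is 2000 (a rival), so Firm N loses. Payoff = 0.
Bidding 2225: Firm N has the top bid, wins, and pays the second-highest bid 2000. Payoff = 525 − 2000 = -1475.
This is the dominant-strategy logic: truthful bidding weakly beats any alternative.

(a) 0  (b) -1475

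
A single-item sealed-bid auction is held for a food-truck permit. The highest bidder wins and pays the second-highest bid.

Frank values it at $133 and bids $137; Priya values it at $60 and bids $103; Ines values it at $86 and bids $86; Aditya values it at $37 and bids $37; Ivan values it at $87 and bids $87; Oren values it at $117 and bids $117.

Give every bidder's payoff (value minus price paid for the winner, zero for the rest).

Bids in descending order: Frank $137, then Oren $117, then Priya $103, then Ivan $87, then Ines $86, then Aditya $37.
Frank has the top bid and wins; the price is the second-highest bid, $117.
Frank's payoff = $133 − $117 = $16. All other bidders lose, so their payoff is 0.

Frank $16, Priya $0, Ines $0, Aditya $0, Ivan $0, Oren $0.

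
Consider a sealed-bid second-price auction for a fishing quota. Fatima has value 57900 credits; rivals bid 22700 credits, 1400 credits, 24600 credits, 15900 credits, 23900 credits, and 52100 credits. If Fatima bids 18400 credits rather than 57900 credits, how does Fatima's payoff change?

Change in payoff: -5800 credits.

The highest competing bid is 52100 credits.
Bidding truthfully at 57900 credits: Fatima has the top bid, wins, and pays the second-highest bid 52100 credits. Payoff = 57900 credits − 52100 credits = 5800 credits.
Bidding 18400 credits: the top bid is 52100 credits (a rival), so Fatima loses. Payoff = 0 credits.
Change = 0 credits − 5800 credits = -5800 credits.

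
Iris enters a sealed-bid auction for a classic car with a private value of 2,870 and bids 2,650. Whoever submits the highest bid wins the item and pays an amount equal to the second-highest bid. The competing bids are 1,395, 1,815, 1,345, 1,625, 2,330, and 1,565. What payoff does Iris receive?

Payoff = 540.

Highest competing bid: 2,330.
Iris's bid 2,650 is the highest overall, so Iris wins and pays the second-highest bid, 2,330.
Payoff = value − price = 2,870 − 2,330 = 540.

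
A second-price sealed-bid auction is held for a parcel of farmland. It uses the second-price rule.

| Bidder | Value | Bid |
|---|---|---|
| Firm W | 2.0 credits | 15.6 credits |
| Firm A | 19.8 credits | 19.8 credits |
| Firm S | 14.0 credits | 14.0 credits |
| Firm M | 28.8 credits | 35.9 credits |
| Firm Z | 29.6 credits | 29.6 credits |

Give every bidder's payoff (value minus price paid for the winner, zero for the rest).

Payoffs: Firm W 0.0 credits, Firm A 0.0 credits, Firm S 0.0 credits, Firm M -0.8 credits, Firm Z 0.0 credits.

Ranking the bids: Firm M 35.9 credits > Firm Z 29.6 credits > Firm A 19.8 credits > Firm W 15.6 credits > Firm S 14.0 credits.
Firm M has the top bid and wins; the price is the second-highest bid, 29.6 credits.
Firm M's payoff = 28.8 credits − 29.6 credits = -0.8 credits. All other bidders lose, so their payoff is 0.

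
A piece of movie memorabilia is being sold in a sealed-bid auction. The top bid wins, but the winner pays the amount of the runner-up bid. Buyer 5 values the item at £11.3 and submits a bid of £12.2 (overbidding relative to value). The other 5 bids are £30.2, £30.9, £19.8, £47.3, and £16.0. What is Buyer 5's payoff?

Highest competing bid: £47.3.
Buyer 5's bid £12.2 is not the highest, so Buyer 5 loses, pays nothing, and earns zero payoff.

Payoff = £0.0.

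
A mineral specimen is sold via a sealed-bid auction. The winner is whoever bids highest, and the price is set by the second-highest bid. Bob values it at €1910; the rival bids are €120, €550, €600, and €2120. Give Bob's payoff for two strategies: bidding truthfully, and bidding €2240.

The highest competing bid is €2120.
Bidding truthfully at €1910: the top bid is €2120 (a rival), so Bob loses. Payoff = €0.
Bidding €2240: Bob has the top bid, wins, and pays the second-highest bid €2120. Payoff = €1910 − €2120 = -€210.

Truthful: €0; alternative: -€210.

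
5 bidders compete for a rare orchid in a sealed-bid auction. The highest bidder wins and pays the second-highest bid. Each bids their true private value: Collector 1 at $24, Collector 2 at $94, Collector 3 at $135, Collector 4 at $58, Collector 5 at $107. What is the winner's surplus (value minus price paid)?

Winner's surplus: $28.

Ordered from highest: Collector 3 $135 > Collector 5 $107 > Collector 2 $94 > Collector 4 $58 > Collector 1 $24.
Collector 3 wins with the top bid and pays the second-highest, $107.
Surplus = $135 − $107 = $28.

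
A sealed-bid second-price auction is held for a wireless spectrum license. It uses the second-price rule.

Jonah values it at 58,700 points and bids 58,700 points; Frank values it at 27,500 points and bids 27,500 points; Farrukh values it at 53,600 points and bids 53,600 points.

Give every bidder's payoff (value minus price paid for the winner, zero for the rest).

Bids in descending order: Jonah 58,700 points; Farrukh 53,600 points; Frank 27,500 points.
Jonah has the top bid and wins; the price is the second-highest bid, 53,600 points.
Jonah's payoff = 58,700 points − 53,600 points = 5,100 points. All other bidders lose, so their payoff is 0.

Payoffs: Jonah 5,100 points, Frank 0 points, Farrukh 0 points.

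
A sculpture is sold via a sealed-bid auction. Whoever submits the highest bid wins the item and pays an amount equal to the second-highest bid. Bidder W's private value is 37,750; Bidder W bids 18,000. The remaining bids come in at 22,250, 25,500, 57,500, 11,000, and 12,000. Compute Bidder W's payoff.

Highest competing bid: 57,500.
Bidder W's bid 18,000 is not the highest, so Bidder W loses, pays nothing, and earns zero payoff.

0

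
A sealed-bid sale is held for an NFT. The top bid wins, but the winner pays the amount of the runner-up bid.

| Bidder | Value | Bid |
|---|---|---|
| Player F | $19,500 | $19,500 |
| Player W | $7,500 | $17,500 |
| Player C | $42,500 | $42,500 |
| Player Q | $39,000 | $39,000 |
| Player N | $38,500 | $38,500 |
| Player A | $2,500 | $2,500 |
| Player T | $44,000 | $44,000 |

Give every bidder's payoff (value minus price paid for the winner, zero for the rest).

Bids in descending order: Player T $44,000; Player C $42,500; Player Q $39,000; Player N $38,500; Player F $19,500; Player W $17,500; Player A $2,500.
Player T has the top bid and wins; the price is the second-highest bid, $42,500.
Player T's payoff = $44,000 − $42,500 = $1,500. All other bidders lose, so their payoff is 0.

Payoffs: Player F $0, Player W $0, Player C $0, Player Q $0, Player N $0, Player A $0, Player T $1,500.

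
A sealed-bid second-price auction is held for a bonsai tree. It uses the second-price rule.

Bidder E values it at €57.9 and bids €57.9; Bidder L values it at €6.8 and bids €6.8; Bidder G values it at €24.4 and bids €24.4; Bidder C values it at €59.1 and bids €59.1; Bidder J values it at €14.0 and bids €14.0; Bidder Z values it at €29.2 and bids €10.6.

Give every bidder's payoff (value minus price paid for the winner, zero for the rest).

Ranking the bids: Bidder C €59.1; Bidder E €57.9; Bidder G €24.4; Bidder J €14.0; Bidder Z €10.6; Bidder L €6.8.
Bidder C has the top bid and wins; the price is the second-highest bid, €57.9.
Bidder C's payoff = €59.1 − €57.9 = €1.2. All other bidders lose, so their payoff is 0.

Payoffs: Bidder E €0.0, Bidder L €0.0, Bidder G €0.0, Bidder C €1.2, Bidder J €0.0, Bidder Z €0.0.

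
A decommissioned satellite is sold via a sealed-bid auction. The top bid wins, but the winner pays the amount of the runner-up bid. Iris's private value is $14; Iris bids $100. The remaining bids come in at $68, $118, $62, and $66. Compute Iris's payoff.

Highest competing bid: $118.
Iris's bid $100 is not the highest, so Iris loses, pays nothing, and earns zero payoff.

$0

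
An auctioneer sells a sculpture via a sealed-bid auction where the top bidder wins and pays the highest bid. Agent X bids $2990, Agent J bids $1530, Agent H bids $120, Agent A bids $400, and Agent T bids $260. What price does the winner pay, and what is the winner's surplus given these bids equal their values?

Price $2990; surplus $0.

Ranking the bids: Agent X $2990 > Agent J $1530 > Agent A $400 > Agent T $260 > Agent H $120.
Agent X is the highest bidder, so Agent X wins.
Under the first-price rule, the price is the highest bid: $2990.
Surplus = $2990 − $2990 = $0.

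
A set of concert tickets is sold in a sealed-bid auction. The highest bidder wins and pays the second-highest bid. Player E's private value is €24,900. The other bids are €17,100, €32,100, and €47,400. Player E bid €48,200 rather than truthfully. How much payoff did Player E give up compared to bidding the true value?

€22,500

The highest competing bid is €47,400.
Bidding truthfully at €24,900: the top bid is €47,400 (a rival), so Player E loses. Payoff = €0.
Bidding €48,200: Player E has the top bid, wins, and pays the second-highest bid €47,400. Payoff = €24,900 − €47,400 = -€22,500.
Regret = truthful payoff − actual payoff = €0 − -€22,500 = €22,500.
Deviating from a truthful bid can only lose payoff in a second-price auction — never gain.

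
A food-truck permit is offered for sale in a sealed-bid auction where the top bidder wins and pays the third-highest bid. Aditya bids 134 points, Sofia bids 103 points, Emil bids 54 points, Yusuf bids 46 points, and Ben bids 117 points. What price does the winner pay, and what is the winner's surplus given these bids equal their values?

Bids in descending order: Aditya 134 points, then Ben 117 points, then Sofia 103 points, then Emil 54 points, then Yusuf 46 points.
Aditya is the highest bidder, so Aditya wins.
Under the third-price rule, the price is the third-highest bid: 103 points.
Surplus = 134 points − 103 points = 31 points.

Price 103 points; surplus 31 points.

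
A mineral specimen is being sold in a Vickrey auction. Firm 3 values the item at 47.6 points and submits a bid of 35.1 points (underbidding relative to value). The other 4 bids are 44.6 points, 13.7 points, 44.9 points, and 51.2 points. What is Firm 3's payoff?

0.0 points

Highest competing bid: 51.2 points.
Firm 3's bid 35.1 points is not the highest, so Firm 3 loses, pays nothing, and earns zero payoff.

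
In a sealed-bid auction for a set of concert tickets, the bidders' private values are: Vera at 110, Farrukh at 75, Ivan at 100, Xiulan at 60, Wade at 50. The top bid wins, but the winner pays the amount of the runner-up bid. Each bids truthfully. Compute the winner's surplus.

Ordered from highest: Vera 110 > Ivan 100 > Farrukh 75 > Xiulan 60 > Wade 50.
Vera wins with the top bid and pays the second-highest, 100.
Surplus = 110 − 100 = 10.

Winner's surplus: 10.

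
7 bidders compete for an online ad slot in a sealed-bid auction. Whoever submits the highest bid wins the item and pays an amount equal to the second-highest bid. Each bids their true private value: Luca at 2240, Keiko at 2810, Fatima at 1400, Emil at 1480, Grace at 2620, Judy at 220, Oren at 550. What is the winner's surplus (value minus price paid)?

Bids in descending order: Keiko 2810 > Grace 2620 > Luca 2240 > Emil 1480 > Fatima 1400 > Oren 550 > Judy 220.
Keiko wins with the top bid and pays the second-highest, 2620.
Surplus = 2810 − 2620 = 190.

Winner's surplus: 190.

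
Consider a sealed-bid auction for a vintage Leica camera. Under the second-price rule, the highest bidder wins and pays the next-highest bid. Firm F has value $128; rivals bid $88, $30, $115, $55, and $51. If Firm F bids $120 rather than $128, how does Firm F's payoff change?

The highest competing bid is $115.
Bidding truthfully at $128: Firm F has the top bid, wins, and pays the second-highest bid $115. Payoff = $128 − $115 = $13.
Bidding $120: Firm F has the top bid, wins, and pays the second-highest bid $115. Payoff = $128 − $115 = $13.
Change = $13 − $13 = $0.

$0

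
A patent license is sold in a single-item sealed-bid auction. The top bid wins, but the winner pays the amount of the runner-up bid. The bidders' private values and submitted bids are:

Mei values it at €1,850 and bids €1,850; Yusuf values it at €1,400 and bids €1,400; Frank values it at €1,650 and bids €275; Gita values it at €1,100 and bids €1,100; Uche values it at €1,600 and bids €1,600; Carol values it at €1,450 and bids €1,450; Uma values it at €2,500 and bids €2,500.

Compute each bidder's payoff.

Bids in descending order: Uma €2,500; Mei €1,850; Uche €1,600; Carol €1,450; Yusuf €1,400; Gita €1,100; Frank €275.
Uma has the top bid and wins; the price is the second-highest bid, €1,850.
Uma's payoff = €2,500 − €1,850 = €650. All other bidders lose, so their payoff is 0.

Payoffs: Mei €0, Yusuf €0, Frank €0, Gita €0, Uche €0, Carol €0, Uma €650.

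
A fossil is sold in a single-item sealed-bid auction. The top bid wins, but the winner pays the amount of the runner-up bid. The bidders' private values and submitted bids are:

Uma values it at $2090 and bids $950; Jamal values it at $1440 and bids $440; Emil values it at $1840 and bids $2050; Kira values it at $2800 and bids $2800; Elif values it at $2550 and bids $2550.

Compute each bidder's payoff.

Payoffs: Uma $0, Jamal $0, Emil $0, Kira $250, Elif $0.

Ordered from highest: Kira $2800, then Elif $2550, then Emil $2050, then Uma $950, then Jamal $440.
Kira has the top bid and wins; the price is the second-highest bid, $2550.
Kira's payoff = $2800 − $2550 = $250. All other bidders lose, so their payoff is 0.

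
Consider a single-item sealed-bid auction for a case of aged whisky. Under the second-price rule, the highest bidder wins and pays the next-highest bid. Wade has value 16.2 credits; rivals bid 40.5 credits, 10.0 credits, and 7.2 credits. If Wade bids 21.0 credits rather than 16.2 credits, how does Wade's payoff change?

The highest competing bid is 40.5 credits.
Bidding truthfully at 16.2 credits: the top bid is 40.5 credits (a rival), so Wade loses. Payoff = 0.0 credits.
Bidding 21.0 credits: the top bid is 40.5 credits (a rival), so Wade loses. Payoff = 0.0 credits.
Change = 0.0 credits − 0.0 credits = 0.0 credits.
The bid only affects whether you win, not the price — here both bids land on the same side of the top rival bid, so the deviation is payoff-neutral.

Payoff change: 0.0 credits.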